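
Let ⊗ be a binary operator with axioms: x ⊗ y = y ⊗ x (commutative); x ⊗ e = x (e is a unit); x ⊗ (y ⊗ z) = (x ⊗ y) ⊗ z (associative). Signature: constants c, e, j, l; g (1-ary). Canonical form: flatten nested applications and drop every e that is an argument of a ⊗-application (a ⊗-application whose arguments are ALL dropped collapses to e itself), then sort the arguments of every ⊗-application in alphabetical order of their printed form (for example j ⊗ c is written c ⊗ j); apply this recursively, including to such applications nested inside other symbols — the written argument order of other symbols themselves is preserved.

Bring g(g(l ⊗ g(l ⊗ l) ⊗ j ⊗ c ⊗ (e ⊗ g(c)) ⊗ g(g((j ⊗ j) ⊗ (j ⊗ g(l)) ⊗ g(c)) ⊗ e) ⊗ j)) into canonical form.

Answer: g(g(c ⊗ g(c) ⊗ g(g(g(c) ⊗ g(l) ⊗ j ⊗ j ⊗ j)) ⊗ g(l ⊗ l) ⊗ j ⊗ j ⊗ l))

Derivation:
Work inside:  l ⊗ g(l ⊗ l) ⊗ j ⊗ c ⊗ (e ⊗ g(c)) ⊗ g(g((j ⊗ j) ⊗ (j ⊗ g(l)) ⊗ g(c)) ⊗ e) ⊗ j
Merge nested applications:  l ⊗ g(l ⊗ l) ⊗ j ⊗ c ⊗ e ⊗ g(c) ⊗ g(g((j ⊗ j) ⊗ (j ⊗ g(l)) ⊗ g(c)) ⊗ e) ⊗ j
Canonicalize subterm:  g(g((j ⊗ j) ⊗ (j ⊗ g(l)) ⊗ g(c)) ⊗ e)  →  g(g(g(c) ⊗ g(l) ⊗ j ⊗ j ⊗ j))
Units out:  drop e
Sort arguments:  c ⊗ g(c) ⊗ g(g(g(c) ⊗ g(l) ⊗ j ⊗ j ⊗ j)) ⊗ g(l ⊗ l) ⊗ j ⊗ j ⊗ l
Reassemble:  g(g(c ⊗ g(c) ⊗ g(g(g(c) ⊗ g(l) ⊗ j ⊗ j ⊗ j)) ⊗ g(l ⊗ l) ⊗ j ⊗ j ⊗ l))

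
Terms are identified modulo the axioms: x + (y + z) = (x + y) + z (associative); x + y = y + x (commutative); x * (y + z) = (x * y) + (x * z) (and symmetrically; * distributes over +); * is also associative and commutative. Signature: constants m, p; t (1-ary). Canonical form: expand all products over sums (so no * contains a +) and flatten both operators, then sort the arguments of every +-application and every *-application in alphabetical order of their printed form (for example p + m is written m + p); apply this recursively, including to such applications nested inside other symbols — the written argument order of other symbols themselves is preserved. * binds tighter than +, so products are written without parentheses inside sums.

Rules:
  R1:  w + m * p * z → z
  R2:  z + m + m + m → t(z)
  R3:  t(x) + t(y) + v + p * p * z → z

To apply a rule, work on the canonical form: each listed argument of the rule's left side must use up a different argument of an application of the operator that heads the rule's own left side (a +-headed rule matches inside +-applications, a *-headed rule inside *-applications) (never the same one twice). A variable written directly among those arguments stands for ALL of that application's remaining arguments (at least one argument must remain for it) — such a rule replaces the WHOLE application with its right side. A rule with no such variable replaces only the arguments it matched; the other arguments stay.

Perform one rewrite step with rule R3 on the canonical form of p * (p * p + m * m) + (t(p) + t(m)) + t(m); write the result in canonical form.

Canonical form:  m * m * p + p * p * p + t(m) + t(m) + t(p)
R3 matches:  uses p * p * p, t(m), t(m);  v := m * m * p + t(p), x := m, y := m, z := p
The variable takes the whole remainder — replace the entire application.
New term:  p

Answer: p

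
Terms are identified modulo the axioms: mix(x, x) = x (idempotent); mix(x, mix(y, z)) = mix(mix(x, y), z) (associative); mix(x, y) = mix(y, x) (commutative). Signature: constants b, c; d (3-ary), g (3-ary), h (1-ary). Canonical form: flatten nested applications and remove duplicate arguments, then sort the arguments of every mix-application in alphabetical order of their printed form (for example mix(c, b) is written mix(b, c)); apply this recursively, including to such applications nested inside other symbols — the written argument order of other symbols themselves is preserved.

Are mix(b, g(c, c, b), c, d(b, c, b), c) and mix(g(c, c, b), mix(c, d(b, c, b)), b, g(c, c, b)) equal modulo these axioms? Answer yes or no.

Answer: yes — both canonical forms are mix(b, c, d(b, c, b), g(c, c, b))

Derivation:
Left:  mix(b, g(c, c, b), c, d(b, c, b), c)
  Deduplicate:  drop duplicate c
  Sort:  mix(b, c, d(b, c, b), g(c, c, b))
Right:  mix(g(c, c, b), mix(c, d(b, c, b)), b, g(c, c, b))
  Un-nest:  mix(g(c, c, b), c, d(b, c, b), b, g(c, c, b))
  Drop duplicates:  drop duplicate g(c, c, b)
  Sort arguments:  mix(b, c, d(b, c, b), g(c, c, b))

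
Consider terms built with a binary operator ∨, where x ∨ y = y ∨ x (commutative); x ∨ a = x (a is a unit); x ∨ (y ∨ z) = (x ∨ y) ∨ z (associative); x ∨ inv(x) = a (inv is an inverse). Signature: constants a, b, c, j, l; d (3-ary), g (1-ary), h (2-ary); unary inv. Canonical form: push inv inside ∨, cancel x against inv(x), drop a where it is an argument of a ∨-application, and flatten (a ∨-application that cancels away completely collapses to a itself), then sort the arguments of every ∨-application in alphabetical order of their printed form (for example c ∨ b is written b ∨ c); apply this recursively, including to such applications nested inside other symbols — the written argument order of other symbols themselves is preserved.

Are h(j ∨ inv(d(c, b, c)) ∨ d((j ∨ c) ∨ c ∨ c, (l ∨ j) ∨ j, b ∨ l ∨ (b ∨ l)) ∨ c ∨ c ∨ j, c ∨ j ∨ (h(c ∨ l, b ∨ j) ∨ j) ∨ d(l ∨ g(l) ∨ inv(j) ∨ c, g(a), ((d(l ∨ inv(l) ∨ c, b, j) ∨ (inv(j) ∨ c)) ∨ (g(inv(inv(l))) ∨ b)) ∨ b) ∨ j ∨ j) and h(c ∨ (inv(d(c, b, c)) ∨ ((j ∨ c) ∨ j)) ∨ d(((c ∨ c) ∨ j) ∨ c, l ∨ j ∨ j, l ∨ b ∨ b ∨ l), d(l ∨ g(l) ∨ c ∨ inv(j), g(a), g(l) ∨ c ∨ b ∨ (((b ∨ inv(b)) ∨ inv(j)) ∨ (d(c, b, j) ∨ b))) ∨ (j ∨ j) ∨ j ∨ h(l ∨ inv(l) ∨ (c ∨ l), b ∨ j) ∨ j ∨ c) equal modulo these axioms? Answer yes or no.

Answer: yes — both canonical forms are h(c ∨ c ∨ d(c ∨ c ∨ c ∨ j, j ∨ j ∨ l, b ∨ b ∨ l ∨ l) ∨ inv(d(c, b, c)) ∨ j ∨ j, c ∨ d(c ∨ g(l) ∨ inv(j) ∨ l, g(a), b ∨ b ∨ c ∨ d(c, b, j) ∨ g(l) ∨ inv(j)) ∨ h(c ∨ l, b ∨ j) ∨ j ∨ j ∨ j ∨ j)

Derivation:
Left:  h(j ∨ inv(d(c, b, c)) ∨ d((j ∨ c) ∨ c ∨ c, (l ∨ j) ∨ j, b ∨ l ∨ (b ∨ l)) ∨ c ∨ c ∨ j, c ∨ j ∨ (h(c ∨ l, b ∨ j) ∨ j) ∨ d(l ∨ g(l) ∨ inv(j) ∨ c, g(a), ((d(l ∨ inv(l) ∨ c, b, j) ∨ (inv(j) ∨ c)) ∨ (g(inv(inv(l))) ∨ b)) ∨ b) ∨ j ∨ j)
  Descend into:  c ∨ j ∨ (h(c ∨ l, b ∨ j) ∨ j) ∨ d(l ∨ g(l) ∨ inv(j) ∨ c, g(a), ((d(l ∨ inv(l) ∨ c, b, j) ∨ (inv(j) ∨ c)) ∨ (g(inv(inv(l))) ∨ b)) ∨ b) ∨ j ∨ j
  Push inv inside:  distribute inv over ∨ and collapse double inv
  Collect terms:  c ∨ j ∨ j ∨ j ∨ j ∨ h(c ∨ l, b ∨ j) ∨ d(c ∨ g(l) ∨ inv(j) ∨ l, g(a), b ∨ b ∨ c ∨ d(c, b, j) ∨ g(l) ∨ inv(j))
  Sort arguments:  c ∨ d(c ∨ g(l) ∨ inv(j) ∨ l, g(a), b ∨ b ∨ c ∨ d(c, b, j) ∨ g(l) ∨ inv(j)) ∨ h(c ∨ l, b ∨ j) ∨ j ∨ j ∨ j ∨ j
  Reassemble:  h(c ∨ c ∨ d(c ∨ c ∨ c ∨ j, j ∨ j ∨ l, b ∨ b ∨ l ∨ l) ∨ inv(d(c, b, c)) ∨ j ∨ j, c ∨ d(c ∨ g(l) ∨ inv(j) ∨ l, g(a), b ∨ b ∨ c ∨ d(c, b, j) ∨ g(l) ∨ inv(j)) ∨ h(c ∨ l, b ∨ j) ∨ j ∨ j ∨ j ∨ j)
Right:  h(c ∨ (inv(d(c, b, c)) ∨ ((j ∨ c) ∨ j)) ∨ d(((c ∨ c) ∨ j) ∨ c, l ∨ j ∨ j, l ∨ b ∨ b ∨ l), d(l ∨ g(l) ∨ c ∨ inv(j), g(a), g(l) ∨ c ∨ b ∨ (((b ∨ inv(b)) ∨ inv(j)) ∨ (d(c, b, j) ∨ b))) ∨ (j ∨ j) ∨ j ∨ h(l ∨ inv(l) ∨ (c ∨ l), b ∨ j) ∨ j ∨ c)
  Focus inside:  d(l ∨ g(l) ∨ c ∨ inv(j), g(a), g(l) ∨ c ∨ b ∨ (((b ∨ inv(b)) ∨ inv(j)) ∨ (d(c, b, j) ∨ b))) ∨ (j ∨ j) ∨ j ∨ h(l ∨ inv(l) ∨ (c ∨ l), b ∨ j) ∨ j ∨ c
  Collect:  d(c ∨ g(l) ∨ inv(j) ∨ l, g(a), b ∨ b ∨ c ∨ d(c, b, j) ∨ g(l) ∨ inv(j)) ∨ j ∨ j ∨ j ∨ j ∨ h(c ∨ l, b ∨ j) ∨ c
  Sort arguments:  c ∨ d(c ∨ g(l) ∨ inv(j) ∨ l, g(a), b ∨ b ∨ c ∨ d(c, b, j) ∨ g(l) ∨ inv(j)) ∨ h(c ∨ l, b ∨ j) ∨ j ∨ j ∨ j ∨ j
  Reassemble:  h(c ∨ c ∨ d(c ∨ c ∨ c ∨ j, j ∨ j ∨ l, b ∨ b ∨ l ∨ l) ∨ inv(d(c, b, c)) ∨ j ∨ j, c ∨ d(c ∨ g(l) ∨ inv(j) ∨ l, g(a), b ∨ b ∨ c ∨ d(c, b, j) ∨ g(l) ∨ inv(j)) ∨ h(c ∨ l, b ∨ j) ∨ j ∨ j ∨ j ∨ j)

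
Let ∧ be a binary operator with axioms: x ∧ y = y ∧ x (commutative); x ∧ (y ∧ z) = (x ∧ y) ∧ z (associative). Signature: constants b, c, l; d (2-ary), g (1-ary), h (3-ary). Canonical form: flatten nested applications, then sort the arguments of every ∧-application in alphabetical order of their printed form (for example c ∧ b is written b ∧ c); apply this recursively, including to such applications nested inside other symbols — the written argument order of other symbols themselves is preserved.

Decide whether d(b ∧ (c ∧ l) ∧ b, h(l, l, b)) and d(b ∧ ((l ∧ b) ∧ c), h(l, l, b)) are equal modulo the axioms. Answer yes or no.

Left:  d(b ∧ (c ∧ l) ∧ b, h(l, l, b))
  Focus inside:  b ∧ (c ∧ l) ∧ b
  Merge nested applications:  b ∧ c ∧ l ∧ b
  Sort:  b ∧ b ∧ c ∧ l
  Reassemble:  d(b ∧ b ∧ c ∧ l, h(l, l, b))
Right:  d(b ∧ ((l ∧ b) ∧ c), h(l, l, b))
  Focus inside:  b ∧ ((l ∧ b) ∧ c)
  Flatten:  b ∧ l ∧ b ∧ c
  Order the arguments:  b ∧ b ∧ c ∧ l
  Put back:  d(b ∧ b ∧ c ∧ l, h(l, l, b))

Answer: yes — both canonical forms are d(b ∧ b ∧ c ∧ l, h(l, l, b))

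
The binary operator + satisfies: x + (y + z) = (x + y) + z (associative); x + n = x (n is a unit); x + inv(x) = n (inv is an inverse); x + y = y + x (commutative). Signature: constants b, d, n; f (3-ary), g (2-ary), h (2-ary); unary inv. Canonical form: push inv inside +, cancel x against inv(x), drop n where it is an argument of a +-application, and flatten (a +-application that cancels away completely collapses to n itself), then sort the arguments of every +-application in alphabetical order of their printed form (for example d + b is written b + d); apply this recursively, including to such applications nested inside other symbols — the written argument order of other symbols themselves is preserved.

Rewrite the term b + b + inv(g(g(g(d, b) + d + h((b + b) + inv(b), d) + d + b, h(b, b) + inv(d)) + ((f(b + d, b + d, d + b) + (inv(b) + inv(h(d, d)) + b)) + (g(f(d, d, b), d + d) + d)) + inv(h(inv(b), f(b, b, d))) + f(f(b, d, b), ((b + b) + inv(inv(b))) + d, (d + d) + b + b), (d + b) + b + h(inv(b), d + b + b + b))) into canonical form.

Answer: b + b + inv(g(d + f(b + d, b + d, b + d) + f(f(b, d, b), b + b + b + d, b + b + d + d) + g(b + d + d + g(d, b) + h(b, d), h(b, b) + inv(d)) + g(f(d, d, b), d + d) + inv(h(d, d)) + inv(h(inv(b), f(b, b, d))), b + b + d + h(inv(b), b + b + b + d)))

Derivation:
Push inv inside:  distribute inv over + and collapse double inv
Combine occurrences:  b + b + inv(g(d + f(b + d, b + d, b + d) + f(f(b, d, b), b + b + b + d, b + b + d + d) + g(b + d + d + g(d, b) + h(b, d), h(b, b) + inv(d)) + g(f(d, d, b), d + d) + inv(h(d, d)) + inv(h(inv(b), f(b, b, d))), b + b + d + h(inv(b), b + b + b + d)))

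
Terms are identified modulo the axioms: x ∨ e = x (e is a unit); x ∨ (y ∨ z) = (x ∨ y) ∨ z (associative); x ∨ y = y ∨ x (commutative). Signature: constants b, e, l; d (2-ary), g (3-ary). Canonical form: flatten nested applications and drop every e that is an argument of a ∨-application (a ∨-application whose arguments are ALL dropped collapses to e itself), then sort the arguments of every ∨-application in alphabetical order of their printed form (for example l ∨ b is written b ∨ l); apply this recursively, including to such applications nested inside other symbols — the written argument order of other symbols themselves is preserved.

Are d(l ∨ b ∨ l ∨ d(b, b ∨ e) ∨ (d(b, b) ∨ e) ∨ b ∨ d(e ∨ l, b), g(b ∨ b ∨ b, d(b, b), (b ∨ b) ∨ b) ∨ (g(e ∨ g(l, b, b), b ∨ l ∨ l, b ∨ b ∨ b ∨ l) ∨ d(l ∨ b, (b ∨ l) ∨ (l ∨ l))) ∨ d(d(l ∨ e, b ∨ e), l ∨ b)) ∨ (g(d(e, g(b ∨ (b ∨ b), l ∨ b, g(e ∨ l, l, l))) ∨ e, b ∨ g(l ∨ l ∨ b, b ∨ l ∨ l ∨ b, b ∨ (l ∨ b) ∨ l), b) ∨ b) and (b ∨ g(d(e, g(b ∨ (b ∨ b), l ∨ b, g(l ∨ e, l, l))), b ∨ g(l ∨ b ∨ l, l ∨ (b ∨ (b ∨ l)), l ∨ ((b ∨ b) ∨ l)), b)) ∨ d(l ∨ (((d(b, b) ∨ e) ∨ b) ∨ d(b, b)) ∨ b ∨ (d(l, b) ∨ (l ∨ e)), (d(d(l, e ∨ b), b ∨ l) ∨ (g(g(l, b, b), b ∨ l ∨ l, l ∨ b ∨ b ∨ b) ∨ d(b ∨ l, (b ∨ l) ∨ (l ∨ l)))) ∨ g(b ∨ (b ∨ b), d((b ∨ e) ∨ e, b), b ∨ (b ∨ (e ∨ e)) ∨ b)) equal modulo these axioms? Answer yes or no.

Answer: yes — both canonical forms are b ∨ d(b ∨ b ∨ d(b, b) ∨ d(b, b) ∨ d(l, b) ∨ l ∨ l, d(b ∨ l, b ∨ l ∨ l ∨ l) ∨ d(d(l, b), b ∨ l) ∨ g(b ∨ b ∨ b, d(b, b), b ∨ b ∨ b) ∨ g(g(l, b, b), b ∨ l ∨ l, b ∨ b ∨ b ∨ l)) ∨ g(d(e, g(b ∨ b ∨ b, b ∨ l, g(l, l, l))), b ∨ g(b ∨ l ∨ l, b ∨ b ∨ l ∨ l, b ∨ b ∨ l ∨ l), b)

Derivation:
Left:  d(l ∨ b ∨ l ∨ d(b, b ∨ e) ∨ (d(b, b) ∨ e) ∨ b ∨ d(e ∨ l, b), g(b ∨ b ∨ b, d(b, b), (b ∨ b) ∨ b) ∨ (g(e ∨ g(l, b, b), b ∨ l ∨ l, b ∨ b ∨ b ∨ l) ∨ d(l ∨ b, (b ∨ l) ∨ (l ∨ l))) ∨ d(d(l ∨ e, b ∨ e), l ∨ b)) ∨ (g(d(e, g(b ∨ (b ∨ b), l ∨ b, g(e ∨ l, l, l))) ∨ e, b ∨ g(l ∨ l ∨ b, b ∨ l ∨ l ∨ b, b ∨ (l ∨ b) ∨ l), b) ∨ b)
  Un-nest:  d(l ∨ b ∨ l ∨ d(b, b ∨ e) ∨ (d(b, b) ∨ e) ∨ b ∨ d(e ∨ l, b), g(b ∨ b ∨ b, d(b, b), (b ∨ b) ∨ b) ∨ (g(e ∨ g(l, b, b), b ∨ l ∨ l, b ∨ b ∨ b ∨ l) ∨ d(l ∨ b, (b ∨ l) ∨ (l ∨ l))) ∨ d(d(l ∨ e, b ∨ e), l ∨ b)) ∨ g(d(e, g(b ∨ (b ∨ b), l ∨ b, g(e ∨ l, l, l))) ∨ e, b ∨ g(l ∨ l ∨ b, b ∨ l ∨ l ∨ b, b ∨ (l ∨ b) ∨ l), b) ∨ b
  Inside:  d(l ∨ b ∨ l ∨ d(b, b ∨ e) ∨ (d(b, b) ∨ e) ∨ b ∨ d(e ∨ l, b), g(b ∨ b ∨ b, d(b, b), (b ∨ b) ∨ b) ∨ (g(e ∨ g(l, b, b), b ∨ l ∨ l, b ∨ b ∨ b ∨ l) ∨ d(l ∨ b, (b ∨ l) ∨ (l ∨ l))) ∨ d(d(l ∨ e, b ∨ e), l ∨ b))  →  d(b ∨ b ∨ d(b, b) ∨ d(b, b) ∨ d(l, b) ∨ l ∨ l, d(b ∨ l, b ∨ l ∨ l ∨ l) ∨ d(d(l, b), b ∨ l) ∨ g(b ∨ b ∨ b, d(b, b), b ∨ b ∨ b) ∨ g(g(l, b, b), b ∨ l ∨ l, b ∨ b ∨ b ∨ l))
  Simplify inside:  g(d(e, g(b ∨ (b ∨ b), l ∨ b, g(e ∨ l, l, l))) ∨ e, b ∨ g(l ∨ l ∨ b, b ∨ l ∨ l ∨ b, b ∨ (l ∨ b) ∨ l), b)  →  g(d(e, g(b ∨ b ∨ b, b ∨ l, g(l, l, l))), b ∨ g(b ∨ l ∨ l, b ∨ b ∨ l ∨ l, b ∨ b ∨ l ∨ l), b)
  Sort arguments:  b ∨ d(b ∨ b ∨ d(b, b) ∨ d(b, b) ∨ d(l, b) ∨ l ∨ l, d(b ∨ l, b ∨ l ∨ l ∨ l) ∨ d(d(l, b), b ∨ l) ∨ g(b ∨ b ∨ b, d(b, b), b ∨ b ∨ b) ∨ g(g(l, b, b), b ∨ l ∨ l, b ∨ b ∨ b ∨ l)) ∨ g(d(e, g(b ∨ b ∨ b, b ∨ l, g(l, l, l))), b ∨ g(b ∨ l ∨ l, b ∨ b ∨ l ∨ l, b ∨ b ∨ l ∨ l), b)
Right:  (b ∨ g(d(e, g(b ∨ (b ∨ b), l ∨ b, g(l ∨ e, l, l))), b ∨ g(l ∨ b ∨ l, l ∨ (b ∨ (b ∨ l)), l ∨ ((b ∨ b) ∨ l)), b)) ∨ d(l ∨ (((d(b, b) ∨ e) ∨ b) ∨ d(b, b)) ∨ b ∨ (d(l, b) ∨ (l ∨ e)), (d(d(l, e ∨ b), b ∨ l) ∨ (g(g(l, b, b), b ∨ l ∨ l, l ∨ b ∨ b ∨ b) ∨ d(b ∨ l, (b ∨ l) ∨ (l ∨ l)))) ∨ g(b ∨ (b ∨ b), d((b ∨ e) ∨ e, b), b ∨ (b ∨ (e ∨ e)) ∨ b))
  Merge nested applications:  b ∨ g(d(e, g(b ∨ (b ∨ b), l ∨ b, g(l ∨ e, l, l))), b ∨ g(l ∨ b ∨ l, l ∨ (b ∨ (b ∨ l)), l ∨ ((b ∨ b) ∨ l)), b) ∨ d(l ∨ (((d(b, b) ∨ e) ∨ b) ∨ d(b, b)) ∨ b ∨ (d(l, b) ∨ (l ∨ e)), (d(d(l, e ∨ b), b ∨ l) ∨ (g(g(l, b, b), b ∨ l ∨ l, l ∨ b ∨ b ∨ b) ∨ d(b ∨ l, (b ∨ l) ∨ (l ∨ l)))) ∨ g(b ∨ (b ∨ b), d((b ∨ e) ∨ e, b), b ∨ (b ∨ (e ∨ e)) ∨ b))
  Simplify inside:  g(d(e, g(b ∨ (b ∨ b), l ∨ b, g(l ∨ e, l, l))), b ∨ g(l ∨ b ∨ l, l ∨ (b ∨ (b ∨ l)), l ∨ ((b ∨ b) ∨ l)), b)  →  g(d(e, g(b ∨ b ∨ b, b ∨ l, g(l, l, l))), b ∨ g(b ∨ l ∨ l, b ∨ b ∨ l ∨ l, b ∨ b ∨ l ∨ l), b)
  Simplify inside:  d(l ∨ (((d(b, b) ∨ e) ∨ b) ∨ d(b, b)) ∨ b ∨ (d(l, b) ∨ (l ∨ e)), (d(d(l, e ∨ b), b ∨ l) ∨ (g(g(l, b, b), b ∨ l ∨ l, l ∨ b ∨ b ∨ b) ∨ d(b ∨ l, (b ∨ l) ∨ (l ∨ l)))) ∨ g(b ∨ (b ∨ b), d((b ∨ e) ∨ e, b), b ∨ (b ∨ (e ∨ e)) ∨ b))  →  d(b ∨ b ∨ d(b, b) ∨ d(b, b) ∨ d(l, b) ∨ l ∨ l, d(b ∨ l, b ∨ l ∨ l ∨ l) ∨ d(d(l, b), b ∨ l) ∨ g(b ∨ b ∨ b, d(b, b), b ∨ b ∨ b) ∨ g(g(l, b, b), b ∨ l ∨ l, b ∨ b ∨ b ∨ l))
  Sort:  b ∨ d(b ∨ b ∨ d(b, b) ∨ d(b, b) ∨ d(l, b) ∨ l ∨ l, d(b ∨ l, b ∨ l ∨ l ∨ l) ∨ d(d(l, b), b ∨ l) ∨ g(b ∨ b ∨ b, d(b, b), b ∨ b ∨ b) ∨ g(g(l, b, b), b ∨ l ∨ l, b ∨ b ∨ b ∨ l)) ∨ g(d(e, g(b ∨ b ∨ b, b ∨ l, g(l, l, l))), b ∨ g(b ∨ l ∨ l, b ∨ b ∨ l ∨ l, b ∨ b ∨ l ∨ l), b)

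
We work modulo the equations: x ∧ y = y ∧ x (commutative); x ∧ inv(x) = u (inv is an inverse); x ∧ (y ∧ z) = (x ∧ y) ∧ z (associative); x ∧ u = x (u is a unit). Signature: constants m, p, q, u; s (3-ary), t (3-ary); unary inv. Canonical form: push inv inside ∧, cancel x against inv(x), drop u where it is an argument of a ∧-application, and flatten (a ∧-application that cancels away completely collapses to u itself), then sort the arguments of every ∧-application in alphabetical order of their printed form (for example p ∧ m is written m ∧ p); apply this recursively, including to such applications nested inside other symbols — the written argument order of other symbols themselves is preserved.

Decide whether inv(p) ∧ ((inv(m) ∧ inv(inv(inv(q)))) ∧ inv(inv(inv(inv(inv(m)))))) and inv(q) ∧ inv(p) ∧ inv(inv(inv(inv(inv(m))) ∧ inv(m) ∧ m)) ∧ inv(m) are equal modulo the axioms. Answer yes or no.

Left:  inv(p) ∧ ((inv(m) ∧ inv(inv(inv(q)))) ∧ inv(inv(inv(inv(inv(m))))))
  Push inv inside:  distribute inv over ∧ and collapse double inv
  Collect terms:  inv(p) ∧ inv(m) ∧ inv(m) ∧ inv(q)
  Order the arguments:  inv(m) ∧ inv(m) ∧ inv(p) ∧ inv(q)
Right:  inv(q) ∧ inv(p) ∧ inv(inv(inv(inv(inv(m))) ∧ inv(m) ∧ m)) ∧ inv(m)
  Push inv inside:  distribute inv over ∧ and collapse double inv
  Combine occurrences:  inv(q) ∧ inv(p) ∧ inv(m) ∧ inv(m)
  Order the arguments:  inv(m) ∧ inv(m) ∧ inv(p) ∧ inv(q)

Answer: yes — both canonical forms are inv(m) ∧ inv(m) ∧ inv(p) ∧ inv(q)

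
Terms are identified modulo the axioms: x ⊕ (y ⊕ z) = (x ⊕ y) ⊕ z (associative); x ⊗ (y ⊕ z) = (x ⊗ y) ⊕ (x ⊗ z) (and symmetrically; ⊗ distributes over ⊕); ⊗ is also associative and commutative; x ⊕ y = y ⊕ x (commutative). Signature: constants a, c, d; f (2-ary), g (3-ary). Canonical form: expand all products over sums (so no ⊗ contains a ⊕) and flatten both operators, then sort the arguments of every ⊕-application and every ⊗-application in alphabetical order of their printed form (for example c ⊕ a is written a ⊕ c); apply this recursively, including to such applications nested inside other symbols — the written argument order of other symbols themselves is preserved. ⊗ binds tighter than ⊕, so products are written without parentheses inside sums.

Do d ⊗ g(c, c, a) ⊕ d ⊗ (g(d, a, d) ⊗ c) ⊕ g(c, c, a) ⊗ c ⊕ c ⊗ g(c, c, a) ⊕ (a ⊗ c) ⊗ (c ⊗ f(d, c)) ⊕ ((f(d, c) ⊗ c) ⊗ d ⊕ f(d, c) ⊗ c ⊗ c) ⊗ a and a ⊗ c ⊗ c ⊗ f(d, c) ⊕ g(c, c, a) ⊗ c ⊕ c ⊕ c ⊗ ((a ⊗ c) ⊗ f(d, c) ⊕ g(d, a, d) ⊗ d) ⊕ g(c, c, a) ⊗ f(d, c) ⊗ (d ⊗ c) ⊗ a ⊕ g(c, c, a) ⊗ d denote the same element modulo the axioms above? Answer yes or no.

Left:  d ⊗ g(c, c, a) ⊕ d ⊗ (g(d, a, d) ⊗ c) ⊕ g(c, c, a) ⊗ c ⊕ c ⊗ g(c, c, a) ⊕ (a ⊗ c) ⊗ (c ⊗ f(d, c)) ⊕ ((f(d, c) ⊗ c) ⊗ d ⊕ f(d, c) ⊗ c ⊗ c) ⊗ a
  Expand:  d ⊗ g(c, c, a) ⊕ c ⊗ d ⊗ g(d, a, d) ⊕ c ⊗ g(c, c, a) ⊕ c ⊗ g(c, c, a) ⊕ a ⊗ c ⊗ c ⊗ f(d, c) ⊕ a ⊗ c ⊗ d ⊗ f(d, c) ⊕ a ⊗ c ⊗ c ⊗ f(d, c)
  Sort:  a ⊗ c ⊗ c ⊗ f(d, c) ⊕ a ⊗ c ⊗ c ⊗ f(d, c) ⊕ a ⊗ c ⊗ d ⊗ f(d, c) ⊕ c ⊗ d ⊗ g(d, a, d) ⊕ c ⊗ g(c, c, a) ⊕ c ⊗ g(c, c, a) ⊕ d ⊗ g(c, c, a)
Right:  a ⊗ c ⊗ c ⊗ f(d, c) ⊕ g(c, c, a) ⊗ c ⊕ c ⊕ c ⊗ ((a ⊗ c) ⊗ f(d, c) ⊕ g(d, a, d) ⊗ d) ⊕ g(c, c, a) ⊗ f(d, c) ⊗ (d ⊗ c) ⊗ a ⊕ g(c, c, a) ⊗ d
  Expand:  a ⊗ c ⊗ c ⊗ f(d, c) ⊕ c ⊗ g(c, c, a) ⊕ c ⊕ a ⊗ c ⊗ c ⊗ f(d, c) ⊕ c ⊗ d ⊗ g(d, a, d) ⊕ a ⊗ c ⊗ d ⊗ f(d, c) ⊗ g(c, c, a) ⊕ d ⊗ g(c, c, a)
  Sort arguments:  a ⊗ c ⊗ c ⊗ f(d, c) ⊕ a ⊗ c ⊗ c ⊗ f(d, c) ⊕ a ⊗ c ⊗ d ⊗ f(d, c) ⊗ g(c, c, a) ⊕ c ⊕ c ⊗ d ⊗ g(d, a, d) ⊕ c ⊗ g(c, c, a) ⊕ d ⊗ g(c, c, a)

Answer: no — a ⊗ c ⊗ c ⊗ f(d, c) ⊕ a ⊗ c ⊗ c ⊗ f(d, c) ⊕ a ⊗ c ⊗ d ⊗ f(d, c) ⊕ c ⊗ d ⊗ g(d, a, d) ⊕ c ⊗ g(c, c, a) ⊕ c ⊗ g(c, c, a) ⊕ d ⊗ g(c, c, a) vs a ⊗ c ⊗ c ⊗ f(d, c) ⊕ a ⊗ c ⊗ c ⊗ f(d, c) ⊕ a ⊗ c ⊗ d ⊗ f(d, c) ⊗ g(c, c, a) ⊕ c ⊕ c ⊗ d ⊗ g(d, a, d) ⊕ c ⊗ g(c, c, a) ⊕ d ⊗ g(c, c, a)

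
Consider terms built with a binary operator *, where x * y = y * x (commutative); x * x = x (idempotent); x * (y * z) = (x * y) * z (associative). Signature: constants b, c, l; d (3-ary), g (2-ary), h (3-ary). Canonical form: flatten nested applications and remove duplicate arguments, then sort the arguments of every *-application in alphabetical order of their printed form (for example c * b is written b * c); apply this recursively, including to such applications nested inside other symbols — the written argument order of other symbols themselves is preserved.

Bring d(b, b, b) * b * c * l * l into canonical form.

Answer: b * c * d(b, b, b) * l

Derivation:
Idempotence:  drop duplicate l
Sort:  b * c * d(b, b, b) * l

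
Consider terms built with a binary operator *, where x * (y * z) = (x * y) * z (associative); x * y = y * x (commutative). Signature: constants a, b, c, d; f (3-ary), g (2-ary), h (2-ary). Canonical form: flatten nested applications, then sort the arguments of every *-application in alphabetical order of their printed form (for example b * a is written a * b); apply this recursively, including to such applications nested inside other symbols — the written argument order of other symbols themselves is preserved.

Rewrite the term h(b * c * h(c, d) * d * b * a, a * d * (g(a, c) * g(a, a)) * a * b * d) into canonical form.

Answer: h(a * b * b * c * d * h(c, d), a * a * b * d * d * g(a, a) * g(a, c))

Derivation:
Descend into:  a * d * (g(a, c) * g(a, a)) * a * b * d
Un-nest:  a * d * g(a, c) * g(a, a) * a * b * d
Sort arguments:  a * a * b * d * d * g(a, a) * g(a, c)
Put back:  h(a * b * b * c * d * h(c, d), a * a * b * d * d * g(a, a) * g(a, c))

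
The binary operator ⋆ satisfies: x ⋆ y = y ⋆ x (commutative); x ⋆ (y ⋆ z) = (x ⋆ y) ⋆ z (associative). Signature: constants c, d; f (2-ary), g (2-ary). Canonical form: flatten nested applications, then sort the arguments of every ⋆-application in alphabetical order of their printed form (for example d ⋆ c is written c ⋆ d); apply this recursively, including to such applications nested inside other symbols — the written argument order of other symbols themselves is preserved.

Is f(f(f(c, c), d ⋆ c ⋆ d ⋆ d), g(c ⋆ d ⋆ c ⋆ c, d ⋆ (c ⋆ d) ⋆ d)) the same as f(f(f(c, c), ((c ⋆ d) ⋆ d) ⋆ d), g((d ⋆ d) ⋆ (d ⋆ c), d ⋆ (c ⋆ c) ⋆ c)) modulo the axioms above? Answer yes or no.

Answer: no — f(f(f(c, c), c ⋆ d ⋆ d ⋆ d), g(c ⋆ c ⋆ c ⋆ d, c ⋆ d ⋆ d ⋆ d)) vs f(f(f(c, c), c ⋆ d ⋆ d ⋆ d), g(c ⋆ d ⋆ d ⋆ d, c ⋆ c ⋆ c ⋆ d))

Derivation:
Left:  f(f(f(c, c), d ⋆ c ⋆ d ⋆ d), g(c ⋆ d ⋆ c ⋆ c, d ⋆ (c ⋆ d) ⋆ d))
  Work inside:  d ⋆ (c ⋆ d) ⋆ d
  Un-nest:  d ⋆ c ⋆ d ⋆ d
  Sort arguments:  c ⋆ d ⋆ d ⋆ d
  Put back:  f(f(f(c, c), c ⋆ d ⋆ d ⋆ d), g(c ⋆ c ⋆ c ⋆ d, c ⋆ d ⋆ d ⋆ d))
Right:  f(f(f(c, c), ((c ⋆ d) ⋆ d) ⋆ d), g((d ⋆ d) ⋆ (d ⋆ c), d ⋆ (c ⋆ c) ⋆ c))
  Work inside:  (d ⋆ d) ⋆ (d ⋆ c)
  Merge nested applications:  d ⋆ d ⋆ d ⋆ c
  Sort:  c ⋆ d ⋆ d ⋆ d
  Rebuild:  f(f(f(c, c), c ⋆ d ⋆ d ⋆ d), g(c ⋆ d ⋆ d ⋆ d, c ⋆ c ⋆ c ⋆ d))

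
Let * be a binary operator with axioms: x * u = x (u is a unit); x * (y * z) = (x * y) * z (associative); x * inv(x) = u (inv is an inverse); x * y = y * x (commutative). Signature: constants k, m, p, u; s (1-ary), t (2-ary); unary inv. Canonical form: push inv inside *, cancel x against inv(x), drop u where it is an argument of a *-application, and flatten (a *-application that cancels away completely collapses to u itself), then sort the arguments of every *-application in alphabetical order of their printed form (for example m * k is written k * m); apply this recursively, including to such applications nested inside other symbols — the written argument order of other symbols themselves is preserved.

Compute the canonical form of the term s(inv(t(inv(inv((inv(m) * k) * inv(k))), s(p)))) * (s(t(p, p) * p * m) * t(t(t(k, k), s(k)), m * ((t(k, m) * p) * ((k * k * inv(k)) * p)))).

Answer: s(inv(t(inv(m), s(p)))) * s(m * p * t(p, p)) * t(t(t(k, k), s(k)), k * m * p * p * t(k, m))

Derivation:
Push inv inside:  distribute inv over * and collapse double inv
Collect terms:  s(inv(t(inv(m), s(p)))) * s(m * p * t(p, p)) * t(t(t(k, k), s(k)), k * m * p * p * t(k, m))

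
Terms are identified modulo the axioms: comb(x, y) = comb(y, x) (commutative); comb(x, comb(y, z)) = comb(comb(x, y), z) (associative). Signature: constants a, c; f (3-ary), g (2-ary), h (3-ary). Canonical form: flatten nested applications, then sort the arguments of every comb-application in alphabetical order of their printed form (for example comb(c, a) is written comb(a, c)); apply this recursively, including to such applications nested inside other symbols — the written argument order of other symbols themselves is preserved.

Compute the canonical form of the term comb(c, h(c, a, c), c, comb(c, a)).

Answer: comb(a, c, c, c, h(c, a, c))

Derivation:
Merge nested applications:  comb(c, h(c, a, c), c, c, a)
Sort arguments:  comb(a, c, c, c, h(c, a, c))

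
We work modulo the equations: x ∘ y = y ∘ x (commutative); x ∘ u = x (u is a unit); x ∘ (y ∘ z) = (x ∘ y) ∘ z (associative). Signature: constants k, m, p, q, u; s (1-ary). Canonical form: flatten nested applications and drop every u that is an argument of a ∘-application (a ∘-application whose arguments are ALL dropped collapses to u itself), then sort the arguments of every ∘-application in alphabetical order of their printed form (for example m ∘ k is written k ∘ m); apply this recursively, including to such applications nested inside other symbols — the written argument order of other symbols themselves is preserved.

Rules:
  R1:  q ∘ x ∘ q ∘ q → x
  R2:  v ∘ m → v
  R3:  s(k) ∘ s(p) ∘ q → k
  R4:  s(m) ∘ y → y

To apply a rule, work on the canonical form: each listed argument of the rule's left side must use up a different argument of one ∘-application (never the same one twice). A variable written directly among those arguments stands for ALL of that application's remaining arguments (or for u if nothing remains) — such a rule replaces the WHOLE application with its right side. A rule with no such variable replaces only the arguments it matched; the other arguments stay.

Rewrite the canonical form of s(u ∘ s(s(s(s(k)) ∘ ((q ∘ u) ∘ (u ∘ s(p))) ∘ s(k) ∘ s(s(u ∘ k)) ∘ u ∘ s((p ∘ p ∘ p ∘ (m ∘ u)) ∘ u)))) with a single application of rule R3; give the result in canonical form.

Canonical form:  s(s(s(q ∘ s(k) ∘ s(m ∘ p ∘ p ∘ p) ∘ s(p) ∘ s(s(k)) ∘ s(s(k)))))
Apply R3:  consuming q, s(k), s(p)
Result:  s(s(s(k ∘ s(m ∘ p ∘ p ∘ p) ∘ s(s(k)) ∘ s(s(k)))))

Answer: s(s(s(k ∘ s(m ∘ p ∘ p ∘ p) ∘ s(s(k)) ∘ s(s(k)))))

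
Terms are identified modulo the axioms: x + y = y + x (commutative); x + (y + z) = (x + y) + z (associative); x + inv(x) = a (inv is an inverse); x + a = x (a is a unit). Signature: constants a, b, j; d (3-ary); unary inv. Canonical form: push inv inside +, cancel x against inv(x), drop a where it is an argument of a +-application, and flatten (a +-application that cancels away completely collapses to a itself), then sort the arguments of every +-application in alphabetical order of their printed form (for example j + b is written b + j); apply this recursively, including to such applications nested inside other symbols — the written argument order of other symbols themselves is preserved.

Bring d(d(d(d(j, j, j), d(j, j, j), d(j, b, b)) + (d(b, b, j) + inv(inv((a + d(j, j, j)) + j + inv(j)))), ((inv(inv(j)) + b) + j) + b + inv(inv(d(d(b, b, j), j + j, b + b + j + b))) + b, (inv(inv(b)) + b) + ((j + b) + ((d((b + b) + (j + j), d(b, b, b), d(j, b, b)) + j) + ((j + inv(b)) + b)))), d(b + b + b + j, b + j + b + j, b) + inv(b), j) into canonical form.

Answer: d(d(d(b, b, j) + d(d(j, j, j), d(j, j, j), d(j, b, b)) + d(j, j, j), b + b + b + d(d(b, b, j), j + j, b + b + b + j) + j + j, b + b + b + d(b + b + j + j, d(b, b, b), d(j, b, b)) + j + j + j), d(b + b + b + j, b + b + j + j, b) + inv(b), j)

Derivation:
Work inside:  (inv(inv(b)) + b) + ((j + b) + ((d((b + b) + (j + j), d(b, b, b), d(j, b, b)) + j) + ((j + inv(b)) + b)))
Push inv inside:  distribute inv over + and collapse double inv
Collect terms:  b + b + b + j + j + j + d(b + b + j + j, d(b, b, b), d(j, b, b))
Sort:  b + b + b + d(b + b + j + j, d(b, b, b), d(j, b, b)) + j + j + j
Put back:  d(d(d(b, b, j) + d(d(j, j, j), d(j, j, j), d(j, b, b)) + d(j, j, j), b + b + b + d(d(b, b, j), j + j, b + b + b + j) + j + j, b + b + b + d(b + b + j + j, d(b, b, b), d(j, b, b)) + j + j + j), d(b + b + b + j, b + b + j + j, b) + inv(b), j)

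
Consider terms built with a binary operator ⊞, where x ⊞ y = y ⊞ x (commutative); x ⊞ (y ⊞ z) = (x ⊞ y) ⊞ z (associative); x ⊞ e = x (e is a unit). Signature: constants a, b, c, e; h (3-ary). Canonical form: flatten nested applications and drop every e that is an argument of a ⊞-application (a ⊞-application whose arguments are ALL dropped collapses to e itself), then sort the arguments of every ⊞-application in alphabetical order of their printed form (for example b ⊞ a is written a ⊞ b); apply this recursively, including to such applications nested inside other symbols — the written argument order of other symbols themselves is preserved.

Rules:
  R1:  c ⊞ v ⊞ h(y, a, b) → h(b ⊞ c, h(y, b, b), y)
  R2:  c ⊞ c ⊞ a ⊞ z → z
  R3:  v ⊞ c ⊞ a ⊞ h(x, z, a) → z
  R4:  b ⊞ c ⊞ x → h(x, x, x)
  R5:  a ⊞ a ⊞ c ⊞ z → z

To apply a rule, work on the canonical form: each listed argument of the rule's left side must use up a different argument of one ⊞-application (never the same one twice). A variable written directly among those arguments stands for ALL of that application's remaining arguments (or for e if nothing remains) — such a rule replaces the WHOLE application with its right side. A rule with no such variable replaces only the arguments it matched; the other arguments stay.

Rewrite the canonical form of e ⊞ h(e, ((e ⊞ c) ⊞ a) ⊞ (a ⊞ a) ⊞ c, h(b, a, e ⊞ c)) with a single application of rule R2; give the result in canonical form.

Answer: h(e, a ⊞ a, h(b, a, c))

Derivation:
Canonical form:  h(e, a ⊞ a ⊞ a ⊞ c ⊞ c, h(b, a, c))
Match R2:  consume a, c, c;  z := a ⊞ a
The extension variable absorbs all remaining arguments, so the whole application is rewritten.
New term:  h(e, a ⊞ a, h(b, a, c))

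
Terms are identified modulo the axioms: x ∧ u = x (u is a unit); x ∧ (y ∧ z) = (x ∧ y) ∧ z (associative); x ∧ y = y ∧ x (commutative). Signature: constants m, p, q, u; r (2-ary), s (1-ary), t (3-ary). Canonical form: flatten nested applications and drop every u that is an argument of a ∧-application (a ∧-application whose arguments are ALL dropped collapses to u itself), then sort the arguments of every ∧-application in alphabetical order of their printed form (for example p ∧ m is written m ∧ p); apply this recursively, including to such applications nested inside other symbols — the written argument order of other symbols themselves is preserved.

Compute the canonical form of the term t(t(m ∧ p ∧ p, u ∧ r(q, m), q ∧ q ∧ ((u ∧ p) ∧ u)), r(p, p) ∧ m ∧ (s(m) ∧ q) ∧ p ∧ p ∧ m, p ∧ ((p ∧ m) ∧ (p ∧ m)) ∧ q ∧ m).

Answer: t(t(m ∧ p ∧ p, r(q, m), p ∧ q ∧ q), m ∧ m ∧ p ∧ p ∧ q ∧ r(p, p) ∧ s(m), m ∧ m ∧ m ∧ p ∧ p ∧ p ∧ q)

Derivation:
Focus inside:  r(p, p) ∧ m ∧ (s(m) ∧ q) ∧ p ∧ p ∧ m
Merge nested applications:  r(p, p) ∧ m ∧ s(m) ∧ q ∧ p ∧ p ∧ m
Sort:  m ∧ m ∧ p ∧ p ∧ q ∧ r(p, p) ∧ s(m)
Reassemble:  t(t(m ∧ p ∧ p, r(q, m), p ∧ q ∧ q), m ∧ m ∧ p ∧ p ∧ q ∧ r(p, p) ∧ s(m), m ∧ m ∧ m ∧ p ∧ p ∧ p ∧ q)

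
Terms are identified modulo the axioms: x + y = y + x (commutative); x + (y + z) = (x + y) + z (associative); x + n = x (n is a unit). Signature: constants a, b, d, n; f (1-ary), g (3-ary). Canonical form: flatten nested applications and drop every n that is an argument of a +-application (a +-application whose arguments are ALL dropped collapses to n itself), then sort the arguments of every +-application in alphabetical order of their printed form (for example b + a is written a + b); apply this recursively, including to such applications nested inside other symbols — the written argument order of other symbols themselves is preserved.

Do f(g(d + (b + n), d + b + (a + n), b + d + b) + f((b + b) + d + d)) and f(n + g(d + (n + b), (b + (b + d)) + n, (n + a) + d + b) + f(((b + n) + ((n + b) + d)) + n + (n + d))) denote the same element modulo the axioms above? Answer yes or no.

Left:  f(g(d + (b + n), d + b + (a + n), b + d + b) + f((b + b) + d + d))
  Focus inside:  g(d + (b + n), d + b + (a + n), b + d + b) + f((b + b) + d + d)
  Inside:  g(d + (b + n), d + b + (a + n), b + d + b)  →  g(b + d, a + b + d, b + b + d)
  Simplify inside:  f((b + b) + d + d)  →  f(b + b + d + d)
  Order the arguments:  f(b + b + d + d) + g(b + d, a + b + d, b + b + d)
  Put back:  f(f(b + b + d + d) + g(b + d, a + b + d, b + b + d))
Right:  f(n + g(d + (n + b), (b + (b + d)) + n, (n + a) + d + b) + f(((b + n) + ((n + b) + d)) + n + (n + d)))
  Focus inside:  n + g(d + (n + b), (b + (b + d)) + n, (n + a) + d + b) + f(((b + n) + ((n + b) + d)) + n + (n + d))
  Inside:  g(d + (n + b), (b + (b + d)) + n, (n + a) + d + b)  →  g(b + d, b + b + d, a + b + d)
  Canonicalize subterm:  f(((b + n) + ((n + b) + d)) + n + (n + d))  →  f(b + b + d + d)
  Drop the unit:  drop n
  Sort:  f(b + b + d + d) + g(b + d, b + b + d, a + b + d)
  Put back:  f(f(b + b + d + d) + g(b + d, b + b + d, a + b + d))

Answer: no — f(f(b + b + d + d) + g(b + d, a + b + d, b + b + d)) vs f(f(b + b + d + d) + g(b + d, b + b + d, a + b + d))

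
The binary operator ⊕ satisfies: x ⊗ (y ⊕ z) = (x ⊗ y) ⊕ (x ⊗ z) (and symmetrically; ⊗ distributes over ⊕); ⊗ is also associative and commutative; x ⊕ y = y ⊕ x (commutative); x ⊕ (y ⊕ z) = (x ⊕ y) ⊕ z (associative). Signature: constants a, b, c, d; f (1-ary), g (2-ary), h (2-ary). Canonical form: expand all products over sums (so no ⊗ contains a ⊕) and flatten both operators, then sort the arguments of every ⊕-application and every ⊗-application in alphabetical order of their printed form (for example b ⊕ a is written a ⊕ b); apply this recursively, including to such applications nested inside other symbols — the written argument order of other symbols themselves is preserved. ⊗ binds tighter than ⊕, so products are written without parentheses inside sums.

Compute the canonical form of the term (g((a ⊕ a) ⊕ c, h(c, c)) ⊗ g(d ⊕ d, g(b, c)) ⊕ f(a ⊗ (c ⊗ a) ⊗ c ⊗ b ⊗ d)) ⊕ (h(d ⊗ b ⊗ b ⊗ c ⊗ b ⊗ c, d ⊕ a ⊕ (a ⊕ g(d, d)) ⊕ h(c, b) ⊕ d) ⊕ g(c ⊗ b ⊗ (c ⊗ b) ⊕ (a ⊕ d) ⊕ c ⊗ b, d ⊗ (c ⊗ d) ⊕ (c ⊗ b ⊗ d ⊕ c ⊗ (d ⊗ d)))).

Flatten:  g(a ⊕ a ⊕ c, h(c, c)) ⊗ g(d ⊕ d, g(b, c)) ⊕ f(a ⊗ a ⊗ b ⊗ c ⊗ c ⊗ d) ⊕ h(b ⊗ b ⊗ b ⊗ c ⊗ c ⊗ d, a ⊕ a ⊕ d ⊕ d ⊕ g(d, d) ⊕ h(c, b)) ⊕ g(a ⊕ b ⊗ b ⊗ c ⊗ c ⊕ b ⊗ c ⊕ d, b ⊗ c ⊗ d ⊕ c ⊗ d ⊗ d ⊕ c ⊗ d ⊗ d)
Sort:  f(a ⊗ a ⊗ b ⊗ c ⊗ c ⊗ d) ⊕ g(a ⊕ a ⊕ c, h(c, c)) ⊗ g(d ⊕ d, g(b, c)) ⊕ g(a ⊕ b ⊗ b ⊗ c ⊗ c ⊕ b ⊗ c ⊕ d, b ⊗ c ⊗ d ⊕ c ⊗ d ⊗ d ⊕ c ⊗ d ⊗ d) ⊕ h(b ⊗ b ⊗ b ⊗ c ⊗ c ⊗ d, a ⊕ a ⊕ d ⊕ d ⊕ g(d, d) ⊕ h(c, b))

Answer: f(a ⊗ a ⊗ b ⊗ c ⊗ c ⊗ d) ⊕ g(a ⊕ a ⊕ c, h(c, c)) ⊗ g(d ⊕ d, g(b, c)) ⊕ g(a ⊕ b ⊗ b ⊗ c ⊗ c ⊕ b ⊗ c ⊕ d, b ⊗ c ⊗ d ⊕ c ⊗ d ⊗ d ⊕ c ⊗ d ⊗ d) ⊕ h(b ⊗ b ⊗ b ⊗ c ⊗ c ⊗ d, a ⊕ a ⊕ d ⊕ d ⊕ g(d, d) ⊕ h(c, b))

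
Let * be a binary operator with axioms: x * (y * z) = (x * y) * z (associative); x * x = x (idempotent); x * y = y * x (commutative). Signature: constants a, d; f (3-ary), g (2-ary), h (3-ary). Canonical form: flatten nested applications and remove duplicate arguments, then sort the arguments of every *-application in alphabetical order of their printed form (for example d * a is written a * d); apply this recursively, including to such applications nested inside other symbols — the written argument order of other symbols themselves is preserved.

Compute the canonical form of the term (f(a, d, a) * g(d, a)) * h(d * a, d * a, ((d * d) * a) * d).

Answer: f(a, d, a) * g(d, a) * h(a * d, a * d, a * d)

Derivation:
Un-nest:  f(a, d, a) * g(d, a) * h(d * a, d * a, ((d * d) * a) * d)
Inside:  h(d * a, d * a, ((d * d) * a) * d)  →  h(a * d, a * d, a * d)
Sort:  f(a, d, a) * g(d, a) * h(a * d, a * d, a * d)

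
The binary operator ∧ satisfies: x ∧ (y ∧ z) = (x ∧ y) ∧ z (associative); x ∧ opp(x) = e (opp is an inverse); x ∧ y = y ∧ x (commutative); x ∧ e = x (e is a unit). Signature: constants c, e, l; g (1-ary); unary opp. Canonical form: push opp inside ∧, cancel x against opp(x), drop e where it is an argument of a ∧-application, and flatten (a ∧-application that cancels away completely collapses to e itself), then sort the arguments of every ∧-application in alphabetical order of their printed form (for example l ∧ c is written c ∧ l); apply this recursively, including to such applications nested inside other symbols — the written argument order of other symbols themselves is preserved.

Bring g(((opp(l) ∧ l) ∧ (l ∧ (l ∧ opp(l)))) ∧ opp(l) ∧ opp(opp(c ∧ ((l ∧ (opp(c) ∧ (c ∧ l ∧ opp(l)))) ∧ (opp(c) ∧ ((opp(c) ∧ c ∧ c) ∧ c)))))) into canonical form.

Answer: g(c ∧ c ∧ l)

Derivation:
Descend into:  ((opp(l) ∧ l) ∧ (l ∧ (l ∧ opp(l)))) ∧ opp(l) ∧ opp(opp(c ∧ ((l ∧ (opp(c) ∧ (c ∧ l ∧ opp(l)))) ∧ (opp(c) ∧ ((opp(c) ∧ c ∧ c) ∧ c)))))
Push opp inside:  distribute opp over ∧ and collapse double opp
Combine occurrences:  l ∧ c ∧ c
Sort arguments:  c ∧ c ∧ l
Put back:  g(c ∧ c ∧ l)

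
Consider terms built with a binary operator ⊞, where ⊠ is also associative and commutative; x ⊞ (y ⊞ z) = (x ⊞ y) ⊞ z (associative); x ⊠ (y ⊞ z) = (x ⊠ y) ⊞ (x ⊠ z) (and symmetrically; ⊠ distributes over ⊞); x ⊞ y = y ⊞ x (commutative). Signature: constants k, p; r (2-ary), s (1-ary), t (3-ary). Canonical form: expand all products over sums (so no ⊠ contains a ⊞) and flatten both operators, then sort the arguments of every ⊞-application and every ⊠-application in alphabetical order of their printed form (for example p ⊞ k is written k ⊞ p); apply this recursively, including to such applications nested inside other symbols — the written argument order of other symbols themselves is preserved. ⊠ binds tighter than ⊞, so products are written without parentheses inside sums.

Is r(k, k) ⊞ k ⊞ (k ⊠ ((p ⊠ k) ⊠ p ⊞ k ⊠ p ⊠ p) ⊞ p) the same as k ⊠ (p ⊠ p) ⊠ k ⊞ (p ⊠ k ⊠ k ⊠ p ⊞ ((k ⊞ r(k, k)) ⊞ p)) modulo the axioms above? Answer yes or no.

Answer: yes — both canonical forms are k ⊞ k ⊠ k ⊠ p ⊠ p ⊞ k ⊠ k ⊠ p ⊠ p ⊞ p ⊞ r(k, k)

Derivation:
Left:  r(k, k) ⊞ k ⊞ (k ⊠ ((p ⊠ k) ⊠ p ⊞ k ⊠ p ⊠ p) ⊞ p)
  Expand:  r(k, k) ⊞ k ⊞ k ⊠ k ⊠ p ⊠ p ⊞ k ⊠ k ⊠ p ⊠ p ⊞ p
  Sort:  k ⊞ k ⊠ k ⊠ p ⊠ p ⊞ k ⊠ k ⊠ p ⊠ p ⊞ p ⊞ r(k, k)
Right:  k ⊠ (p ⊠ p) ⊠ k ⊞ (p ⊠ k ⊠ k ⊠ p ⊞ ((k ⊞ r(k, k)) ⊞ p))
  Merge nested applications:  k ⊠ k ⊠ p ⊠ p ⊞ k ⊠ k ⊠ p ⊠ p ⊞ k ⊞ r(k, k) ⊞ p
  Order the arguments:  k ⊞ k ⊠ k ⊠ p ⊠ p ⊞ k ⊠ k ⊠ p ⊠ p ⊞ p ⊞ r(k, k)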